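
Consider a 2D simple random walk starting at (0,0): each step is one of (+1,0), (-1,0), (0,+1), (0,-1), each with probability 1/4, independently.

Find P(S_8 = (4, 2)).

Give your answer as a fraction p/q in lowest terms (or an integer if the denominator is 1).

Let h be the number of horizontal steps (so 8-h are vertical). To end at (4,2) need (h+4)/2 right-steps and ((8-h)+2)/2 up-steps.
Sum over h with 4 ≤ h ≤ 6, h ≡ 0 (mod 2), 8-h ≡ 0 (mod 2):
h=4: C(8,4)·C(4,4)·C(4,3) = 70·1·4 = 280
h=6: C(8,6)·C(6,5)·C(2,2) = 28·6·1 = 168
Total favorable: 448
Total paths: 4^8 = 65536
P = 448/65536 = 7/1024

Answer: 7/1024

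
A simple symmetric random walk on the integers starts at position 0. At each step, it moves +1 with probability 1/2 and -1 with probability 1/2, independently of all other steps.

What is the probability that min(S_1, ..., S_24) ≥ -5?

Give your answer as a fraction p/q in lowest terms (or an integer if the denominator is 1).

Answer: 3231615/4194304

Derivation:
Let f(t,s) = #length-t paths at position s with S_1..S_t all ≥ -5.
f(t,s) = f(t-1,s-1) + f(t-1,s+1) for s ≥ -5; f(t,s) = 0 for s < -5.
t=0: f(0,0)=1
t=1: f(1,-1)=1 f(1,1)=1
t=2: f(2,-2)=1 f(2,0)=2 f(2,2)=1
t=3: f(3,-3)=1 f(3,-1)=3 f(3,1)=3 f(3,3)=1
t=4: f(4,-4)=1 f(4,-2)=4 f(4,0)=6 f(4,2)=4 f(4,4)=1
t=5: f(5,-5)=1 f(5,-3)=5 f(5,-1)=10 f(5,1)=10 f(5,3)=5 f(5,5)=1
t=6: f(6,-4)=6 f(6,-2)=15 f(6,0)=20 f(6,2)=15 f(6,4)=6 f(6,6)=1
t=7: f(7,-5)=6 f(7,-3)=21 f(7,-1)=35 f(7,1)=35 f(7,3)=21 f(7,5)=7 f(7,7)=1
t=8: f(8,-4)=27 f(8,-2)=56 f(8,0)=70 f(8,2)=56 f(8,4)=28 f(8,6)=8 f(8,8)=1
t=9: f(9,-5)=27 f(9,-3)=83 f(9,-1)=126 f(9,1)=126 f(9,3)=84 f(9,5)=36 f(9,7)=9 f(9,9)=1
t=10: f(10,-4)=110 f(10,-2)=209 f(10,0)=252 f(10,2)=210 f(10,4)=120 f(10,6)=45 f(10,8)=10 f(10,10)=1
t=11: f(11,-5)=110 f(11,-3)=319 f(11,-1)=461 f(11,1)=462 f(11,3)=330 f(11,5)=165 f(11,7)=55 f(11,9)=11 f(11,11)=1
t=12: f(12,-4)=429 f(12,-2)=780 f(12,0)=923 f(12,2)=792 f(12,4)=495 f(12,6)=220 f(12,8)=66 f(12,10)=12 f(12,12)=1
t=13: f(13,-5)=429 f(13,-3)=1209 f(13,-1)=1703 f(13,1)=1715 f(13,3)=1287 f(13,5)=715 f(13,7)=286 f(13,9)=78 f(13,11)=13 f(13,13)=1
t=14: f(14,-4)=1638 f(14,-2)=2912 f(14,0)=3418 f(14,2)=3002 f(14,4)=2002 f(14,6)=1001 f(14,8)=364 f(14,10)=91 f(14,12)=14 f(14,14)=1
t=15: f(15,-5)=1638 f(15,-3)=4550 f(15,-1)=6330 f(15,1)=6420 f(15,3)=5004 f(15,5)=3003 f(15,7)=1365 f(15,9)=455 f(15,11)=105 f(15,13)=15 f(15,15)=1
t=16: f(16,-4)=6188 f(16,-2)=10880 f(16,0)=12750 f(16,2)=11424 f(16,4)=8007 f(16,6)=4368 f(16,8)=1820 f(16,10)=560 f(16,12)=120 f(16,14)=16 f(16,16)=1
t=17: f(17,-5)=6188 f(17,-3)=17068 f(17,-1)=23630 f(17,1)=24174 f(17,3)=19431 f(17,5)=12375 f(17,7)=6188 f(17,9)=2380 f(17,11)=680 f(17,13)=136 f(17,15)=17 f(17,17)=1
t=18: f(18,-4)=23256 f(18,-2)=40698 f(18,0)=47804 f(18,2)=43605 f(18,4)=31806 f(18,6)=18563 f(18,8)=8568 f(18,10)=3060 f(18,12)=816 f(18,14)=153 f(18,16)=18 f(18,18)=1
t=19: f(19,-5)=23256 f(19,-3)=63954 f(19,-1)=88502 f(19,1)=91409 f(19,3)=75411 f(19,5)=50369 f(19,7)=27131 f(19,9)=11628 f(19,11)=3876 f(19,13)=969 f(19,15)=171 f(19,17)=19 f(19,19)=1
t=20: f(20,-4)=87210 f(20,-2)=152456 f(20,0)=179911 f(20,2)=166820 f(20,4)=125780 f(20,6)=77500 f(20,8)=38759 f(20,10)=15504 f(20,12)=4845 f(20,14)=1140 f(20,16)=190 f(20,18)=20 f(20,20)=1
t=21: f(21,-5)=87210 f(21,-3)=239666 f(21,-1)=332367 f(21,1)=346731 f(21,3)=292600 f(21,5)=203280 f(21,7)=116259 f(21,9)=54263 f(21,11)=20349 f(21,13)=5985 f(21,15)=1330 f(21,17)=210 f(21,19)=21 f(21,21)=1
t=22: f(22,-4)=326876 f(22,-2)=572033 f(22,0)=679098 f(22,2)=639331 f(22,4)=495880 f(22,6)=319539 f(22,8)=170522 f(22,10)=74612 f(22,12)=26334 f(22,14)=7315 f(22,16)=1540 f(22,18)=231 f(22,20)=22 f(22,22)=1
t=23: f(23,-5)=326876 f(23,-3)=898909 f(23,-1)=1251131 f(23,1)=1318429 f(23,3)=1135211 f(23,5)=815419 f(23,7)=490061 f(23,9)=245134 f(23,11)=100946 f(23,13)=33649 f(23,15)=8855 f(23,17)=1771 f(23,19)=253 f(23,21)=23 f(23,23)=1
t=24: f(24,-4)=1225785 f(24,-2)=2150040 f(24,0)=2569560 f(24,2)=2453640 f(24,4)=1950630 f(24,6)=1305480 f(24,8)=735195 f(24,10)=346080 f(24,12)=134595 f(24,14)=42504 f(24,16)=10626 f(24,18)=2024 f(24,20)=276 f(24,22)=24 f(24,24)=1
Σ_s f(24,s) = 12926460
P = 12926460/16777216 = 3231615/4194304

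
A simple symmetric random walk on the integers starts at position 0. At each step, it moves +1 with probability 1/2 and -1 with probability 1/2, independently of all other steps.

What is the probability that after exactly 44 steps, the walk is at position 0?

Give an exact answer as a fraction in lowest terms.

Answer: 263012370465/2199023255552

Derivation:
To return to 0 after 44 steps: need exactly 22 steps of +1 and 22 of -1.
Favorable paths: C(44,22) = 2104098963720
Total paths: 2^44 = 17592186044416
P = 2104098963720/17592186044416 = 263012370465/2199023255552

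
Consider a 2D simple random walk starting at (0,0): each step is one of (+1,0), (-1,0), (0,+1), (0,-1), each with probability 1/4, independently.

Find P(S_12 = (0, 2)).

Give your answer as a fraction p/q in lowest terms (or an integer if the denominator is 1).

Answer: 9801/262144

Derivation:
Let h be the number of horizontal steps (so 12-h are vertical). To end at (0,2) need (h+0)/2 right-steps and ((12-h)+2)/2 up-steps.
Sum over h with 0 ≤ h ≤ 10, h ≡ 0 (mod 2), 12-h ≡ 0 (mod 2):
h=0: C(12,0)·C(0,0)·C(12,7) = 1·1·792 = 792
h=2: C(12,2)·C(2,1)·C(10,6) = 66·2·210 = 27720
h=4: C(12,4)·C(4,2)·C(8,5) = 495·6·56 = 166320
h=6: C(12,6)·C(6,3)·C(6,4) = 924·20·15 = 277200
h=8: C(12,8)·C(8,4)·C(4,3) = 495·70·4 = 138600
h=10: C(12,10)·C(10,5)·C(2,2) = 66·252·1 = 16632
Total favorable: 627264
Total paths: 4^12 = 16777216
P = 627264/16777216 = 9801/262144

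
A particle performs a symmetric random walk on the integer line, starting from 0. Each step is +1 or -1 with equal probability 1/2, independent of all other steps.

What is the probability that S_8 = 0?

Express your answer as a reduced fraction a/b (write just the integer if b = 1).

To return to 0 after 8 steps: need exactly 4 steps of +1 and 4 of -1.
Favorable paths: C(8,4) = 70
Total paths: 2^8 = 256
P = 70/256 = 35/128

Answer: 35/128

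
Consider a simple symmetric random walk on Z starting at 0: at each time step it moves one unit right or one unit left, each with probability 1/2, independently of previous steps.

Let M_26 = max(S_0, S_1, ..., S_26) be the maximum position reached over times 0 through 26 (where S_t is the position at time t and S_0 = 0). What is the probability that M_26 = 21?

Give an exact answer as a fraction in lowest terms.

Answer: 325/67108864

Derivation:
Let M_26 = max(S_0,...,S_26). Use the reflection principle: for j ≥ 1, #{paths with M_26 ≥ j} = #{S_26 ≥ j} + #{S_26 ≥ j+1}.
By reflection, #{M_26 ≥ 21} = #{S_26 ≥ 21} + #{S_26 ≥ 22} = 352 + 352 = 704.
#{M_26 ≥ 22} = #{S_26 ≥ 22} + #{S_26 ≥ 23} = 352 + 27 = 379.
#{M_26 = 21} = 704 - 379 = 325.
P(M_26 = 21) = 325/67108864 = 325/67108864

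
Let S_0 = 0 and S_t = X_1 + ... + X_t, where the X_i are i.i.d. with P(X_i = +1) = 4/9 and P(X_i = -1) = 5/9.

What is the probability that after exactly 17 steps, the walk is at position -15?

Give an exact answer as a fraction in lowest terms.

Answer: 10375976562500/16677181699666569

Derivation:
To reach position -15 after 17 steps: need 1 step of +1 and 16 steps of -1.
Number of such sequences: C(17,1) = 17
Each has probability (4/9)^1 · (5/9)^16 = 610351562500/16677181699666569
P = 17 · 610351562500/16677181699666569 = 10375976562500/16677181699666569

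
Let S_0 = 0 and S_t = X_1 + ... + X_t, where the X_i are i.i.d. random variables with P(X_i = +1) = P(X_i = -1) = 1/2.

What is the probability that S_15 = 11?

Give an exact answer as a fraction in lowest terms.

To reach position 11 after 15 steps: need 13 steps of +1 and 2 of -1.
Favorable paths: C(15,13) = 105
Total paths: 2^15 = 32768
P = 105/32768 = 105/32768

Answer: 105/32768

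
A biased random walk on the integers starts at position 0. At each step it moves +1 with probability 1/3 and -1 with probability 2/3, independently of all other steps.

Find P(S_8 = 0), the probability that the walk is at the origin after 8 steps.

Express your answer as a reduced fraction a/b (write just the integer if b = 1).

Answer: 1120/6561

Derivation:
To be at 0 after 8 steps: need exactly 4 steps of +1 and 4 of -1.
Number of such sequences: C(8,4) = 70
Each has probability (1/3)^4 · (2/3)^4 = 16/6561
P = 70 · 16/6561 = 1120/6561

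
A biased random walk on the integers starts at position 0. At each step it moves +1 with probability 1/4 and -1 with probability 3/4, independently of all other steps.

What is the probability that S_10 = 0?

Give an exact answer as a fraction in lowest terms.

Answer: 15309/262144

Derivation:
To be at 0 after 10 steps: need exactly 5 steps of +1 and 5 of -1.
Number of such sequences: C(10,5) = 252
Each has probability (1/4)^5 · (3/4)^5 = 243/1048576
P = 252 · 243/1048576 = 15309/262144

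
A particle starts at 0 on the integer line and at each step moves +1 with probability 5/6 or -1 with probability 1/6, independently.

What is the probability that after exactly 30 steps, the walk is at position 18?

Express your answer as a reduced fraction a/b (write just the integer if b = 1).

To reach position 18 after 30 steps: need 24 steps of +1 and 6 steps of -1.
Number of such sequences: C(30,24) = 593775
Each has probability (5/6)^24 · (1/6)^6 = 59604644775390625/221073919720733357899776
P = 593775 · 59604644775390625/221073919720733357899776 = 3932416439056396484375/24563768857859261988864

Answer: 3932416439056396484375/24563768857859261988864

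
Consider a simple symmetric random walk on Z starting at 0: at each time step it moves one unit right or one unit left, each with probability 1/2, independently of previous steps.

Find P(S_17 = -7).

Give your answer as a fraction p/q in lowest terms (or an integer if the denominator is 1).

Answer: 1547/32768

Derivation:
To reach position -7 after 17 steps: need 5 steps of +1 and 12 of -1.
Favorable paths: C(17,5) = 6188
Total paths: 2^17 = 131072
P = 6188/131072 = 1547/32768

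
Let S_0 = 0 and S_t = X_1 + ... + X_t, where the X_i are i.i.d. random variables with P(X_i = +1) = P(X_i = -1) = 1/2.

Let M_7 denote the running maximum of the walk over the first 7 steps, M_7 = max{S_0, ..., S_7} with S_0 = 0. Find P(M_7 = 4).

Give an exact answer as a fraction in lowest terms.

Answer: 7/128

Derivation:
Let M_7 = max(S_0,...,S_7). Use the reflection principle: for j ≥ 1, #{paths with M_7 ≥ j} = #{S_7 ≥ j} + #{S_7 ≥ j+1}.
By reflection, #{M_7 ≥ 4} = #{S_7 ≥ 4} + #{S_7 ≥ 5} = 8 + 8 = 16.
#{M_7 ≥ 5} = #{S_7 ≥ 5} + #{S_7 ≥ 6} = 8 + 1 = 9.
#{M_7 = 4} = 16 - 9 = 7.
P(M_7 = 4) = 7/128 = 7/128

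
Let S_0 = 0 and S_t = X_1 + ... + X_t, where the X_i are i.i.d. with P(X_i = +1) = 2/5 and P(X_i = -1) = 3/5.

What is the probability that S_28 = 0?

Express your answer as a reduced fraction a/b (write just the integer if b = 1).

To be at 0 after 28 steps: need exactly 14 steps of +1 and 14 of -1.
Number of such sequences: C(28,14) = 40116600
Each has probability (2/5)^14 · (3/5)^14 = 78364164096/37252902984619140625
P = 40116600 · 78364164096/37252902984619140625 = 125748153014943744/1490116119384765625

Answer: 125748153014943744/1490116119384765625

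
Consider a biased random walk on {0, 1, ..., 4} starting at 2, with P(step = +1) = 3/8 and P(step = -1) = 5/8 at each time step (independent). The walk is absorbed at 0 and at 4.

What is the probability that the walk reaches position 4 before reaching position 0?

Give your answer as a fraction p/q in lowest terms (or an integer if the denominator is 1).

Answer: 9/34

Derivation:
Biased walk: p = 3/8, q = 5/8, r = q/p = 5/3
Gambler's ruin: P(hit 4 before 0 | start at 2) = (1 - r^a)/(1 - r^N)
r^2 = 25/9; r^4 = 625/81
P = (1 - 25/9) / (1 - 625/81) = -16/9 / -544/81 = 9/34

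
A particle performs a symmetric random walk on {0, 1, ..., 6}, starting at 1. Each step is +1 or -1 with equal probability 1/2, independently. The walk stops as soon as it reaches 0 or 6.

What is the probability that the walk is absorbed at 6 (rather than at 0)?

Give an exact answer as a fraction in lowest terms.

Answer: 1/6

Derivation:
Symmetric walk (p = 1/2): the harmonic-function argument gives P(hit 6 before 0 | start at 1) = a/N.
P = 1/6 = 1/6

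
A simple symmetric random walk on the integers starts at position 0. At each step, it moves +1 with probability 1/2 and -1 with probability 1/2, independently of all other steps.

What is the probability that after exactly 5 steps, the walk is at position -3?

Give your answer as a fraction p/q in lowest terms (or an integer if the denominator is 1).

Answer: 5/32

Derivation:
To reach position -3 after 5 steps: need 1 step of +1 and 4 of -1.
Favorable paths: C(5,1) = 5
Total paths: 2^5 = 32
P = 5/32 = 5/32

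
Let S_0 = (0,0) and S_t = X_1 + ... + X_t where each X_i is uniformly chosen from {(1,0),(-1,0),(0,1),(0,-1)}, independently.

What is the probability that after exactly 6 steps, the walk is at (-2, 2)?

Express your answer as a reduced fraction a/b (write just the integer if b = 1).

Answer: 15/512

Derivation:
Let h be the number of horizontal steps (so 6-h are vertical). To end at (-2,2) need (h-2)/2 right-steps and ((6-h)+2)/2 up-steps.
Sum over h with 2 ≤ h ≤ 4, h ≡ 0 (mod 2), 6-h ≡ 0 (mod 2):
h=2: C(6,2)·C(2,0)·C(4,3) = 15·1·4 = 60
h=4: C(6,4)·C(4,1)·C(2,2) = 15·4·1 = 60
Total favorable: 120
Total paths: 4^6 = 4096
P = 120/4096 = 15/512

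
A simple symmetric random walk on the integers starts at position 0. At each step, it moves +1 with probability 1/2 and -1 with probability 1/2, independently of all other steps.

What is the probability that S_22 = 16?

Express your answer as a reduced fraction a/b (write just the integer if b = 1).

Answer: 385/1048576

Derivation:
To reach position 16 after 22 steps: need 19 steps of +1 and 3 of -1.
Favorable paths: C(22,19) = 1540
Total paths: 2^22 = 4194304
P = 1540/4194304 = 385/1048576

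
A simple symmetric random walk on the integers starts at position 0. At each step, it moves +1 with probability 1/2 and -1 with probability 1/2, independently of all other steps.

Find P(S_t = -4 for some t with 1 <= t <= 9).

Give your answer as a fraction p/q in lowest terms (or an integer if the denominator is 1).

Answer: 23/128

Derivation:
Count via complement. Let g(t,s) = #length-t paths at position s with S_1..S_t all ≠ -4.
g(t,s) = g(t-1,s-1) + g(t-1,s+1) for s ≠ -4; g(t,-4) = 0.
t=0: g(0,0)=1
t=1: g(1,-1)=1 g(1,1)=1
t=2: g(2,-2)=1 g(2,0)=2 g(2,2)=1
t=3: g(3,-3)=1 g(3,-1)=3 g(3,1)=3 g(3,3)=1
t=4: g(4,-2)=4 g(4,0)=6 g(4,2)=4 g(4,4)=1
t=5: g(5,-3)=4 g(5,-1)=10 g(5,1)=10 g(5,3)=5 g(5,5)=1
t=6: g(6,-2)=14 g(6,0)=20 g(6,2)=15 g(6,4)=6 g(6,6)=1
t=7: g(7,-3)=14 g(7,-1)=34 g(7,1)=35 g(7,3)=21 g(7,5)=7 g(7,7)=1
t=8: g(8,-2)=48 g(8,0)=69 g(8,2)=56 g(8,4)=28 g(8,6)=8 g(8,8)=1
t=9: g(9,-3)=48 g(9,-1)=117 g(9,1)=125 g(9,3)=84 g(9,5)=36 g(9,7)=9 g(9,9)=1
Paths never hitting -4: Σ_s g(9,s) = 420
Paths hitting -4: 2^9 - 420 = 92
P = 92/512 = 23/128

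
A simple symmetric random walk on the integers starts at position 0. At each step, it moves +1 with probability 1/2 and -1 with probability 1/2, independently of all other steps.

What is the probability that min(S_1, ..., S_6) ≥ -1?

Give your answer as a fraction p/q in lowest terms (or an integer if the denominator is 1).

Answer: 35/64

Derivation:
Let f(t,s) = #length-t paths at position s with S_1..S_t all ≥ -1.
f(t,s) = f(t-1,s-1) + f(t-1,s+1) for s ≥ -1; f(t,s) = 0 for s < -1.
t=0: f(0,0)=1
t=1: f(1,-1)=1 f(1,1)=1
t=2: f(2,0)=2 f(2,2)=1
t=3: f(3,-1)=2 f(3,1)=3 f(3,3)=1
t=4: f(4,0)=5 f(4,2)=4 f(4,4)=1
t=5: f(5,-1)=5 f(5,1)=9 f(5,3)=5 f(5,5)=1
t=6: f(6,0)=14 f(6,2)=14 f(6,4)=6 f(6,6)=1
Σ_s f(6,s) = 35
P = 35/64 = 35/64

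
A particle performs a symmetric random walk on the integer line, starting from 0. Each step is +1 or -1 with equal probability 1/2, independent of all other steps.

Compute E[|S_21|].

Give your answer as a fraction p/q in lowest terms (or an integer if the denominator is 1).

S_21 takes values m ≡ 1 (mod 2) with |m| ≤ 21; P(S_21=m) = C(21,(21+m)/2)/2^21.
Total paths: 2^21 = 2097152
Distribution: P(S=-21)=1/2097152, P(S=-19)=21/2097152, P(S=-17)=210/2097152, P(S=-15)=1330/2097152, P(S=-13)=5985/2097152, P(S=-11)=20349/2097152, P(S=-9)=54264/2097152, P(S=-7)=116280/2097152, P(S=-5)=203490/2097152, P(S=-3)=293930/2097152, P(S=-1)=352716/2097152, P(S=1)=352716/2097152, P(S=3)=293930/2097152, P(S=5)=203490/2097152, P(S=7)=116280/2097152, P(S=9)=54264/2097152, P(S=11)=20349/2097152, P(S=13)=5985/2097152, P(S=15)=1330/2097152, P(S=17)=210/2097152, P(S=19)=21/2097152, P(S=21)=1/2097152
E[|S_21|] = Σ_m |m|·P(S_21=m) = 7759752/2097152 = 969969/262144

Answer: 969969/262144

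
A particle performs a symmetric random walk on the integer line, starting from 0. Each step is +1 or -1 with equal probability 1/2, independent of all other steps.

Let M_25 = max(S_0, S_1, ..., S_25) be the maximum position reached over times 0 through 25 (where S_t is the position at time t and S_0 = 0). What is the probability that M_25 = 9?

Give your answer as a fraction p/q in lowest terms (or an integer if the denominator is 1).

Let M_25 = max(S_0,...,S_25). Use the reflection principle: for j ≥ 1, #{paths with M_25 ≥ j} = #{S_25 ≥ j} + #{S_25 ≥ j+1}.
By reflection, #{M_25 ≥ 9} = #{S_25 ≥ 9} + #{S_25 ≥ 10} = 1807781 + 726206 = 2533987.
#{M_25 ≥ 10} = #{S_25 ≥ 10} + #{S_25 ≥ 11} = 726206 + 726206 = 1452412.
#{M_25 = 9} = 2533987 - 1452412 = 1081575.
P(M_25 = 9) = 1081575/33554432 = 1081575/33554432

Answer: 1081575/33554432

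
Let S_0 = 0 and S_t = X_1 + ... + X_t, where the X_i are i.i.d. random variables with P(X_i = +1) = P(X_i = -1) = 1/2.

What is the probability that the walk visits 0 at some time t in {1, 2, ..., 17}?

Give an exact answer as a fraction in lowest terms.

Answer: 26333/32768

Derivation:
Count via complement. Let g(t,s) = #length-t paths at position s with S_1..S_t all ≠ 0.
g(t,s) = g(t-1,s-1) + g(t-1,s+1) for s ≠ 0; g(t,0) = 0.
t=0: g(0,0)=1
t=1: g(1,-1)=1 g(1,1)=1
t=2: g(2,-2)=1 g(2,2)=1
t=3: g(3,-3)=1 g(3,-1)=1 g(3,1)=1 g(3,3)=1
t=4: g(4,-4)=1 g(4,-2)=2 g(4,2)=2 g(4,4)=1
t=5: g(5,-5)=1 g(5,-3)=3 g(5,-1)=2 g(5,1)=2 g(5,3)=3 g(5,5)=1
t=6: g(6,-6)=1 g(6,-4)=4 g(6,-2)=5 g(6,2)=5 g(6,4)=4 g(6,6)=1
t=7: g(7,-7)=1 g(7,-5)=5 g(7,-3)=9 g(7,-1)=5 g(7,1)=5 g(7,3)=9 g(7,5)=5 g(7,7)=1
t=8: g(8,-8)=1 g(8,-6)=6 g(8,-4)=14 g(8,-2)=14 g(8,2)=14 g(8,4)=14 g(8,6)=6 g(8,8)=1
t=9: g(9,-9)=1 g(9,-7)=7 g(9,-5)=20 g(9,-3)=28 g(9,-1)=14 g(9,1)=14 g(9,3)=28 g(9,5)=20 g(9,7)=7 g(9,9)=1
t=10: g(10,-10)=1 g(10,-8)=8 g(10,-6)=27 g(10,-4)=48 g(10,-2)=42 g(10,2)=42 g(10,4)=48 g(10,6)=27 g(10,8)=8 g(10,10)=1
t=11: g(11,-11)=1 g(11,-9)=9 g(11,-7)=35 g(11,-5)=75 g(11,-3)=90 g(11,-1)=42 g(11,1)=42 g(11,3)=90 g(11,5)=75 g(11,7)=35 g(11,9)=9 g(11,11)=1
t=12: g(12,-12)=1 g(12,-10)=10 g(12,-8)=44 g(12,-6)=110 g(12,-4)=165 g(12,-2)=132 g(12,2)=132 g(12,4)=165 g(12,6)=110 g(12,8)=44 g(12,10)=10 g(12,12)=1
t=13: g(13,-13)=1 g(13,-11)=11 g(13,-9)=54 g(13,-7)=154 g(13,-5)=275 g(13,-3)=297 g(13,-1)=132 g(13,1)=132 g(13,3)=297 g(13,5)=275 g(13,7)=154 g(13,9)=54 g(13,11)=11 g(13,13)=1
t=14: g(14,-14)=1 g(14,-12)=12 g(14,-10)=65 g(14,-8)=208 g(14,-6)=429 g(14,-4)=572 g(14,-2)=429 g(14,2)=429 g(14,4)=572 g(14,6)=429 g(14,8)=208 g(14,10)=65 g(14,12)=12 g(14,14)=1
t=15: g(15,-15)=1 g(15,-13)=13 g(15,-11)=77 g(15,-9)=273 g(15,-7)=637 g(15,-5)=1001 g(15,-3)=1001 g(15,-1)=429 g(15,1)=429 g(15,3)=1001 g(15,5)=1001 g(15,7)=637 g(15,9)=273 g(15,11)=77 g(15,13)=13 g(15,15)=1
t=16: g(16,-16)=1 g(16,-14)=14 g(16,-12)=90 g(16,-10)=350 g(16,-8)=910 g(16,-6)=1638 g(16,-4)=2002 g(16,-2)=1430 g(16,2)=1430 g(16,4)=2002 g(16,6)=1638 g(16,8)=910 g(16,10)=350 g(16,12)=90 g(16,14)=14 g(16,16)=1
t=17: g(17,-17)=1 g(17,-15)=15 g(17,-13)=104 g(17,-11)=440 g(17,-9)=1260 g(17,-7)=2548 g(17,-5)=3640 g(17,-3)=3432 g(17,-1)=1430 g(17,1)=1430 g(17,3)=3432 g(17,5)=3640 g(17,7)=2548 g(17,9)=1260 g(17,11)=440 g(17,13)=104 g(17,15)=15 g(17,17)=1
Paths never hitting 0: Σ_s g(17,s) = 25740
Paths hitting 0: 2^17 - 25740 = 105332
P = 105332/131072 = 26333/32768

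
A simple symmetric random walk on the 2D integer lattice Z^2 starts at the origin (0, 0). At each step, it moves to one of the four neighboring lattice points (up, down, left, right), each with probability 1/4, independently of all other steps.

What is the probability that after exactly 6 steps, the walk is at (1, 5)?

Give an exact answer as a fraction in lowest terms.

Let h be the number of horizontal steps (so 6-h are vertical). To end at (1,5) need (h+1)/2 right-steps and ((6-h)+5)/2 up-steps.
Sum over h with 1 ≤ h ≤ 1, h ≡ 1 (mod 2), 6-h ≡ 1 (mod 2):
h=1: C(6,1)·C(1,1)·C(5,5) = 6·1·1 = 6
Total favorable: 6
Total paths: 4^6 = 4096
P = 6/4096 = 3/2048

Answer: 3/2048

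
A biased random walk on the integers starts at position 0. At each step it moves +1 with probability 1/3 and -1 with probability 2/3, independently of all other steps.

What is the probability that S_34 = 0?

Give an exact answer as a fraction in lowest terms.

Answer: 11328534609920/617673396283947

Derivation:
To be at 0 after 34 steps: need exactly 17 steps of +1 and 17 of -1.
Number of such sequences: C(34,17) = 2333606220
Each has probability (1/3)^17 · (2/3)^17 = 131072/16677181699666569
P = 2333606220 · 131072/16677181699666569 = 11328534609920/617673396283947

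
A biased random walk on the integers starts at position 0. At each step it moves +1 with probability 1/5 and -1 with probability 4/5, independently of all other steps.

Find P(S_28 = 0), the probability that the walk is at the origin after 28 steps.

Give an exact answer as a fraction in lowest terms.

To be at 0 after 28 steps: need exactly 14 steps of +1 and 14 of -1.
Number of such sequences: C(28,14) = 40116600
Each has probability (1/5)^14 · (4/5)^14 = 268435456/37252902984619140625
P = 40116600 · 268435456/37252902984619140625 = 430748712566784/1490116119384765625

Answer: 430748712566784/1490116119384765625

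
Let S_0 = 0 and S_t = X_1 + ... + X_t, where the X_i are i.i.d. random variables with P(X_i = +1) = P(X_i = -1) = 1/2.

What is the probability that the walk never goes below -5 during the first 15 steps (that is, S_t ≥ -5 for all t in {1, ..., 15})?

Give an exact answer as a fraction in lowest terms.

Let f(t,s) = #length-t paths at position s with S_1..S_t all ≥ -5.
f(t,s) = f(t-1,s-1) + f(t-1,s+1) for s ≥ -5; f(t,s) = 0 for s < -5.
t=0: f(0,0)=1
t=1: f(1,-1)=1 f(1,1)=1
t=2: f(2,-2)=1 f(2,0)=2 f(2,2)=1
t=3: f(3,-3)=1 f(3,-1)=3 f(3,1)=3 f(3,3)=1
t=4: f(4,-4)=1 f(4,-2)=4 f(4,0)=6 f(4,2)=4 f(4,4)=1
t=5: f(5,-5)=1 f(5,-3)=5 f(5,-1)=10 f(5,1)=10 f(5,3)=5 f(5,5)=1
t=6: f(6,-4)=6 f(6,-2)=15 f(6,0)=20 f(6,2)=15 f(6,4)=6 f(6,6)=1
t=7: f(7,-5)=6 f(7,-3)=21 f(7,-1)=35 f(7,1)=35 f(7,3)=21 f(7,5)=7 f(7,7)=1
t=8: f(8,-4)=27 f(8,-2)=56 f(8,0)=70 f(8,2)=56 f(8,4)=28 f(8,6)=8 f(8,8)=1
t=9: f(9,-5)=27 f(9,-3)=83 f(9,-1)=126 f(9,1)=126 f(9,3)=84 f(9,5)=36 f(9,7)=9 f(9,9)=1
t=10: f(10,-4)=110 f(10,-2)=209 f(10,0)=252 f(10,2)=210 f(10,4)=120 f(10,6)=45 f(10,8)=10 f(10,10)=1
t=11: f(11,-5)=110 f(11,-3)=319 f(11,-1)=461 f(11,1)=462 f(11,3)=330 f(11,5)=165 f(11,7)=55 f(11,9)=11 f(11,11)=1
t=12: f(12,-4)=429 f(12,-2)=780 f(12,0)=923 f(12,2)=792 f(12,4)=495 f(12,6)=220 f(12,8)=66 f(12,10)=12 f(12,12)=1
t=13: f(13,-5)=429 f(13,-3)=1209 f(13,-1)=1703 f(13,1)=1715 f(13,3)=1287 f(13,5)=715 f(13,7)=286 f(13,9)=78 f(13,11)=13 f(13,13)=1
t=14: f(14,-4)=1638 f(14,-2)=2912 f(14,0)=3418 f(14,2)=3002 f(14,4)=2002 f(14,6)=1001 f(14,8)=364 f(14,10)=91 f(14,12)=14 f(14,14)=1
t=15: f(15,-5)=1638 f(15,-3)=4550 f(15,-1)=6330 f(15,1)=6420 f(15,3)=5004 f(15,5)=3003 f(15,7)=1365 f(15,9)=455 f(15,11)=105 f(15,13)=15 f(15,15)=1
Σ_s f(15,s) = 28886
P = 28886/32768 = 14443/16384

Answer: 14443/16384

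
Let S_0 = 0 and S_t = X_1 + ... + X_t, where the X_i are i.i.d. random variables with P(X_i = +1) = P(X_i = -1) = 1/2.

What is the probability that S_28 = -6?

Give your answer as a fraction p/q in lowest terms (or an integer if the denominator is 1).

Answer: 5368545/67108864

Derivation:
To reach position -6 after 28 steps: need 11 steps of +1 and 17 of -1.
Favorable paths: C(28,11) = 21474180
Total paths: 2^28 = 268435456
P = 21474180/268435456 = 5368545/67108864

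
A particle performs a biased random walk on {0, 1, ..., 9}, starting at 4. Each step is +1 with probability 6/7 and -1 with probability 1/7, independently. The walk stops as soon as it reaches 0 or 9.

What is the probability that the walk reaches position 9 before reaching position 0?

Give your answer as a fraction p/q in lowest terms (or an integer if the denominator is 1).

Biased walk: p = 6/7, q = 1/7, r = q/p = 1/6
Gambler's ruin: P(hit 9 before 0 | start at 4) = (1 - r^a)/(1 - r^N)
r^4 = 1/1296; r^9 = 1/10077696
P = (1 - 1/1296) / (1 - 1/10077696) = 1295/1296 / 10077695/10077696 = 2013984/2015539

Answer: 2013984/2015539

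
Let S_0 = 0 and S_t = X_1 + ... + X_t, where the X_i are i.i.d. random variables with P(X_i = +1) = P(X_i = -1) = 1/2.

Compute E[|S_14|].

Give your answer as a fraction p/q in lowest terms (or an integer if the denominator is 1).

Answer: 3003/1024

Derivation:
S_14 takes values m ≡ 0 (mod 2) with |m| ≤ 14; P(S_14=m) = C(14,(14+m)/2)/2^14.
Total paths: 2^14 = 16384
Distribution: P(S=-14)=1/16384, P(S=-12)=14/16384, P(S=-10)=91/16384, P(S=-8)=364/16384, P(S=-6)=1001/16384, P(S=-4)=2002/16384, P(S=-2)=3003/16384, P(S=0)=3432/16384, P(S=2)=3003/16384, P(S=4)=2002/16384, P(S=6)=1001/16384, P(S=8)=364/16384, P(S=10)=91/16384, P(S=12)=14/16384, P(S=14)=1/16384
E[|S_14|] = Σ_m |m|·P(S_14=m) = 48048/16384 = 3003/1024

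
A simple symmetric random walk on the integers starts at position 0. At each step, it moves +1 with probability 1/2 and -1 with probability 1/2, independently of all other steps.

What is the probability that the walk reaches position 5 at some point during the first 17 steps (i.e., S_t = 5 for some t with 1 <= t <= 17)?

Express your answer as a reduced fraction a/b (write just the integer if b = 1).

Count via complement. Let g(t,s) = #length-t paths at position s with S_1..S_t all ≠ 5.
g(t,s) = g(t-1,s-1) + g(t-1,s+1) for s ≠ 5; g(t,5) = 0.
t=0: g(0,0)=1
t=1: g(1,-1)=1 g(1,1)=1
t=2: g(2,-2)=1 g(2,0)=2 g(2,2)=1
t=3: g(3,-3)=1 g(3,-1)=3 g(3,1)=3 g(3,3)=1
t=4: g(4,-4)=1 g(4,-2)=4 g(4,0)=6 g(4,2)=4 g(4,4)=1
t=5: g(5,-5)=1 g(5,-3)=5 g(5,-1)=10 g(5,1)=10 g(5,3)=5
t=6: g(6,-6)=1 g(6,-4)=6 g(6,-2)=15 g(6,0)=20 g(6,2)=15 g(6,4)=5
t=7: g(7,-7)=1 g(7,-5)=7 g(7,-3)=21 g(7,-1)=35 g(7,1)=35 g(7,3)=20
t=8: g(8,-8)=1 g(8,-6)=8 g(8,-4)=28 g(8,-2)=56 g(8,0)=70 g(8,2)=55 g(8,4)=20
t=9: g(9,-9)=1 g(9,-7)=9 g(9,-5)=36 g(9,-3)=84 g(9,-1)=126 g(9,1)=125 g(9,3)=75
t=10: g(10,-10)=1 g(10,-8)=10 g(10,-6)=45 g(10,-4)=120 g(10,-2)=210 g(10,0)=251 g(10,2)=200 g(10,4)=75
t=11: g(11,-11)=1 g(11,-9)=11 g(11,-7)=55 g(11,-5)=165 g(11,-3)=330 g(11,-1)=461 g(11,1)=451 g(11,3)=275
t=12: g(12,-12)=1 g(12,-10)=12 g(12,-8)=66 g(12,-6)=220 g(12,-4)=495 g(12,-2)=791 g(12,0)=912 g(12,2)=726 g(12,4)=275
t=13: g(13,-13)=1 g(13,-11)=13 g(13,-9)=78 g(13,-7)=286 g(13,-5)=715 g(13,-3)=1286 g(13,-1)=1703 g(13,1)=1638 g(13,3)=1001
t=14: g(14,-14)=1 g(14,-12)=14 g(14,-10)=91 g(14,-8)=364 g(14,-6)=1001 g(14,-4)=2001 g(14,-2)=2989 g(14,0)=3341 g(14,2)=2639 g(14,4)=1001
t=15: g(15,-15)=1 g(15,-13)=15 g(15,-11)=105 g(15,-9)=455 g(15,-7)=1365 g(15,-5)=3002 g(15,-3)=4990 g(15,-1)=6330 g(15,1)=5980 g(15,3)=3640
t=16: g(16,-16)=1 g(16,-14)=16 g(16,-12)=120 g(16,-10)=560 g(16,-8)=1820 g(16,-6)=4367 g(16,-4)=7992 g(16,-2)=11320 g(16,0)=12310 g(16,2)=9620 g(16,4)=3640
t=17: g(17,-17)=1 g(17,-15)=17 g(17,-13)=136 g(17,-11)=680 g(17,-9)=2380 g(17,-7)=6187 g(17,-5)=12359 g(17,-3)=19312 g(17,-1)=23630 g(17,1)=21930 g(17,3)=13260
Paths never hitting 5: Σ_s g(17,s) = 99892
Paths hitting 5: 2^17 - 99892 = 31180
P = 31180/131072 = 7795/32768

Answer: 7795/32768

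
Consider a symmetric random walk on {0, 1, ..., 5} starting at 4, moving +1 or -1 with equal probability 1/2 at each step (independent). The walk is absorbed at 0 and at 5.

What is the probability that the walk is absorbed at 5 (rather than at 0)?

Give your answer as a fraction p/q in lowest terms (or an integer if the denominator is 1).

Answer: 4/5

Derivation:
Symmetric walk (p = 1/2): the harmonic-function argument gives P(hit 5 before 0 | start at 4) = a/N.
P = 4/5 = 4/5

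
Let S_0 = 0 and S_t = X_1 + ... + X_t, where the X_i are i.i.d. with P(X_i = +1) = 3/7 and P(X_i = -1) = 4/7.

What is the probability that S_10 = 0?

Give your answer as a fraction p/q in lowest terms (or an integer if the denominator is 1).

Answer: 8957952/40353607

Derivation:
To be at 0 after 10 steps: need exactly 5 steps of +1 and 5 of -1.
Number of such sequences: C(10,5) = 252
Each has probability (3/7)^5 · (4/7)^5 = 248832/282475249
P = 252 · 248832/282475249 = 8957952/40353607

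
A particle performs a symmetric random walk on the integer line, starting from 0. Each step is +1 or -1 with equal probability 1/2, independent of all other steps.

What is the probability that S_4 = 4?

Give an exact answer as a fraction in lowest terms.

To reach position 4 after 4 steps: need 4 steps of +1 and 0 of -1.
Favorable paths: C(4,4) = 1
Total paths: 2^4 = 16
P = 1/16 = 1/16

Answer: 1/16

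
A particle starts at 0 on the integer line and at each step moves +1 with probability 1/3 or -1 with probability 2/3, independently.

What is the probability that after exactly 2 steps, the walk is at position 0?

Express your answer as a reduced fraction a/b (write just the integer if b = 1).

Answer: 4/9

Derivation:
To be at 0 after 2 steps: need exactly 1 step of +1 and 1 of -1.
Number of such sequences: C(2,1) = 2
Each has probability (1/3)^1 · (2/3)^1 = 2/9
P = 2 · 2/9 = 4/9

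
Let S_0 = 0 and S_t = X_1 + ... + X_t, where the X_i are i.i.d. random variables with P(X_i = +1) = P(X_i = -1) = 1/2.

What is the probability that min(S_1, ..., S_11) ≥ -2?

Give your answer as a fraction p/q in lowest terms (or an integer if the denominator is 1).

Answer: 627/1024

Derivation:
Let f(t,s) = #length-t paths at position s with S_1..S_t all ≥ -2.
f(t,s) = f(t-1,s-1) + f(t-1,s+1) for s ≥ -2; f(t,s) = 0 for s < -2.
t=0: f(0,0)=1
t=1: f(1,-1)=1 f(1,1)=1
t=2: f(2,-2)=1 f(2,0)=2 f(2,2)=1
t=3: f(3,-1)=3 f(3,1)=3 f(3,3)=1
t=4: f(4,-2)=3 f(4,0)=6 f(4,2)=4 f(4,4)=1
t=5: f(5,-1)=9 f(5,1)=10 f(5,3)=5 f(5,5)=1
t=6: f(6,-2)=9 f(6,0)=19 f(6,2)=15 f(6,4)=6 f(6,6)=1
t=7: f(7,-1)=28 f(7,1)=34 f(7,3)=21 f(7,5)=7 f(7,7)=1
t=8: f(8,-2)=28 f(8,0)=62 f(8,2)=55 f(8,4)=28 f(8,6)=8 f(8,8)=1
t=9: f(9,-1)=90 f(9,1)=117 f(9,3)=83 f(9,5)=36 f(9,7)=9 f(9,9)=1
t=10: f(10,-2)=90 f(10,0)=207 f(10,2)=200 f(10,4)=119 f(10,6)=45 f(10,8)=10 f(10,10)=1
t=11: f(11,-1)=297 f(11,1)=407 f(11,3)=319 f(11,5)=164 f(11,7)=55 f(11,9)=11 f(11,11)=1
Σ_s f(11,s) = 1254
P = 1254/2048 = 627/1024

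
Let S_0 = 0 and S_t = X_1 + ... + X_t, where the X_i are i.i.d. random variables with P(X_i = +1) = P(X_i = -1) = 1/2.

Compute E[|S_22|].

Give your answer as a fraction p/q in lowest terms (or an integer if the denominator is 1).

S_22 takes values m ≡ 0 (mod 2) with |m| ≤ 22; P(S_22=m) = C(22,(22+m)/2)/2^22.
Total paths: 2^22 = 4194304
Distribution: P(S=-22)=1/4194304, P(S=-20)=22/4194304, P(S=-18)=231/4194304, P(S=-16)=1540/4194304, P(S=-14)=7315/4194304, P(S=-12)=26334/4194304, P(S=-10)=74613/4194304, P(S=-8)=170544/4194304, P(S=-6)=319770/4194304, P(S=-4)=497420/4194304, P(S=-2)=646646/4194304, P(S=0)=705432/4194304, P(S=2)=646646/4194304, P(S=4)=497420/4194304, P(S=6)=319770/4194304, P(S=8)=170544/4194304, P(S=10)=74613/4194304, P(S=12)=26334/4194304, P(S=14)=7315/4194304, P(S=16)=1540/4194304, P(S=18)=231/4194304, P(S=20)=22/4194304, P(S=22)=1/4194304
E[|S_22|] = Σ_m |m|·P(S_22=m) = 15519504/4194304 = 969969/262144

Answer: 969969/262144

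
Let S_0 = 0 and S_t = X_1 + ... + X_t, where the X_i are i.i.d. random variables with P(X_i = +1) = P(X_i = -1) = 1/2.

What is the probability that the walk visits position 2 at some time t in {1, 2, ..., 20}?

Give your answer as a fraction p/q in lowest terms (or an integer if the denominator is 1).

Answer: 173965/262144

Derivation:
Count via complement. Let g(t,s) = #length-t paths at position s with S_1..S_t all ≠ 2.
g(t,s) = g(t-1,s-1) + g(t-1,s+1) for s ≠ 2; g(t,2) = 0.
t=0: g(0,0)=1
t=1: g(1,-1)=1 g(1,1)=1
t=2: g(2,-2)=1 g(2,0)=2
t=3: g(3,-3)=1 g(3,-1)=3 g(3,1)=2
t=4: g(4,-4)=1 g(4,-2)=4 g(4,0)=5
t=5: g(5,-5)=1 g(5,-3)=5 g(5,-1)=9 g(5,1)=5
t=6: g(6,-6)=1 g(6,-4)=6 g(6,-2)=14 g(6,0)=14
t=7: g(7,-7)=1 g(7,-5)=7 g(7,-3)=20 g(7,-1)=28 g(7,1)=14
t=8: g(8,-8)=1 g(8,-6)=8 g(8,-4)=27 g(8,-2)=48 g(8,0)=42
t=9: g(9,-9)=1 g(9,-7)=9 g(9,-5)=35 g(9,-3)=75 g(9,-1)=90 g(9,1)=42
t=10: g(10,-10)=1 g(10,-8)=10 g(10,-6)=44 g(10,-4)=110 g(10,-2)=165 g(10,0)=132
t=11: g(11,-11)=1 g(11,-9)=11 g(11,-7)=54 g(11,-5)=154 g(11,-3)=275 g(11,-1)=297 g(11,1)=132
t=12: g(12,-12)=1 g(12,-10)=12 g(12,-8)=65 g(12,-6)=208 g(12,-4)=429 g(12,-2)=572 g(12,0)=429
t=13: g(13,-13)=1 g(13,-11)=13 g(13,-9)=77 g(13,-7)=273 g(13,-5)=637 g(13,-3)=1001 g(13,-1)=1001 g(13,1)=429
t=14: g(14,-14)=1 g(14,-12)=14 g(14,-10)=90 g(14,-8)=350 g(14,-6)=910 g(14,-4)=1638 g(14,-2)=2002 g(14,0)=1430
t=15: g(15,-15)=1 g(15,-13)=15 g(15,-11)=104 g(15,-9)=440 g(15,-7)=1260 g(15,-5)=2548 g(15,-3)=3640 g(15,-1)=3432 g(15,1)=1430
t=16: g(16,-16)=1 g(16,-14)=16 g(16,-12)=119 g(16,-10)=544 g(16,-8)=1700 g(16,-6)=3808 g(16,-4)=6188 g(16,-2)=7072 g(16,0)=4862
t=17: g(17,-17)=1 g(17,-15)=17 g(17,-13)=135 g(17,-11)=663 g(17,-9)=2244 g(17,-7)=5508 g(17,-5)=9996 g(17,-3)=13260 g(17,-1)=11934 g(17,1)=4862
t=18: g(18,-18)=1 g(18,-16)=18 g(18,-14)=152 g(18,-12)=798 g(18,-10)=2907 g(18,-8)=7752 g(18,-6)=15504 g(18,-4)=23256 g(18,-2)=25194 g(18,0)=16796
t=19: g(19,-19)=1 g(19,-17)=19 g(19,-15)=170 g(19,-13)=950 g(19,-11)=3705 g(19,-9)=10659 g(19,-7)=23256 g(19,-5)=38760 g(19,-3)=48450 g(19,-1)=41990 g(19,1)=16796
t=20: g(20,-20)=1 g(20,-18)=20 g(20,-16)=189 g(20,-14)=1120 g(20,-12)=4655 g(20,-10)=14364 g(20,-8)=33915 g(20,-6)=62016 g(20,-4)=87210 g(20,-2)=90440 g(20,0)=58786
Paths never hitting 2: Σ_s g(20,s) = 352716
Paths hitting 2: 2^20 - 352716 = 695860
P = 695860/1048576 = 173965/262144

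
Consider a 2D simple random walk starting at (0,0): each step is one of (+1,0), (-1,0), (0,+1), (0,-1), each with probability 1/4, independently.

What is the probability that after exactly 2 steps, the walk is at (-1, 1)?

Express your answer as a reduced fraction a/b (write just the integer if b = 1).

Let h be the number of horizontal steps (so 2-h are vertical). To end at (-1,1) need (h-1)/2 right-steps and ((2-h)+1)/2 up-steps.
Sum over h with 1 ≤ h ≤ 1, h ≡ 1 (mod 2), 2-h ≡ 1 (mod 2):
h=1: C(2,1)·C(1,0)·C(1,1) = 2·1·1 = 2
Total favorable: 2
Total paths: 4^2 = 16
P = 2/16 = 1/8

Answer: 1/8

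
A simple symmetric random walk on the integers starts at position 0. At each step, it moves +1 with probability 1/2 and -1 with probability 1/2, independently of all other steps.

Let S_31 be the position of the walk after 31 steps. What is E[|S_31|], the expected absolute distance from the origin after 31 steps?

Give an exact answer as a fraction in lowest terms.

S_31 takes values m ≡ 1 (mod 2) with |m| ≤ 31; P(S_31=m) = C(31,(31+m)/2)/2^31.
Total paths: 2^31 = 2147483648
Distribution: P(S=-31)=1/2147483648, P(S=-29)=31/2147483648, P(S=-27)=465/2147483648, P(S=-25)=4495/2147483648, P(S=-23)=31465/2147483648, P(S=-21)=169911/2147483648, P(S=-19)=736281/2147483648, P(S=-17)=2629575/2147483648, P(S=-15)=7888725/2147483648, P(S=-13)=20160075/2147483648, P(S=-11)=44352165/2147483648, P(S=-9)=84672315/2147483648, P(S=-7)=141120525/2147483648, P(S=-5)=206253075/2147483648, P(S=-3)=265182525/2147483648, P(S=-1)=300540195/2147483648, P(S=1)=300540195/2147483648, P(S=3)=265182525/2147483648, P(S=5)=206253075/2147483648, P(S=7)=141120525/2147483648, P(S=9)=84672315/2147483648, P(S=11)=44352165/2147483648, P(S=13)=20160075/2147483648, P(S=15)=7888725/2147483648, P(S=17)=2629575/2147483648, P(S=19)=736281/2147483648, P(S=21)=169911/2147483648, P(S=23)=31465/2147483648, P(S=25)=4495/2147483648, P(S=27)=465/2147483648, P(S=29)=31/2147483648, P(S=31)=1/2147483648
E[|S_31|] = Σ_m |m|·P(S_31=m) = 9617286240/2147483648 = 300540195/67108864

Answer: 300540195/67108864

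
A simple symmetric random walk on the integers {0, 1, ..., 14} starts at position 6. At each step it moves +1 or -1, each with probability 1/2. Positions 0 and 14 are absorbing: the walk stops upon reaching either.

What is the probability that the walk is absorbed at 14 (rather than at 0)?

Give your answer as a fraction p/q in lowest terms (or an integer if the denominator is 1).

Answer: 3/7

Derivation:
Symmetric walk (p = 1/2): the harmonic-function argument gives P(hit 14 before 0 | start at 6) = a/N.
P = 6/14 = 3/7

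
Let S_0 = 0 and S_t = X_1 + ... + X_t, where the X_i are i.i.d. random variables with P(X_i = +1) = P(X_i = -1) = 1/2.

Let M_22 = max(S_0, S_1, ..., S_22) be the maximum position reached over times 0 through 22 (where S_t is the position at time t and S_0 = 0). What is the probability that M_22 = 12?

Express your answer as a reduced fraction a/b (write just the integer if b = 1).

Answer: 13167/2097152

Derivation:
Let M_22 = max(S_0,...,S_22). Use the reflection principle: for j ≥ 1, #{paths with M_22 ≥ j} = #{S_22 ≥ j} + #{S_22 ≥ j+1}.
By reflection, #{M_22 ≥ 12} = #{S_22 ≥ 12} + #{S_22 ≥ 13} = 35443 + 9109 = 44552.
#{M_22 ≥ 13} = #{S_22 ≥ 13} + #{S_22 ≥ 14} = 9109 + 9109 = 18218.
#{M_22 = 12} = 44552 - 18218 = 26334.
P(M_22 = 12) = 26334/4194304 = 13167/2097152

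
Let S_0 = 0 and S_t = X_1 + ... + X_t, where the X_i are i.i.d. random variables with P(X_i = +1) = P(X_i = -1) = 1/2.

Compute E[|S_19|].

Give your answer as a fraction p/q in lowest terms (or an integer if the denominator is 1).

Answer: 230945/65536

Derivation:
S_19 takes values m ≡ 1 (mod 2) with |m| ≤ 19; P(S_19=m) = C(19,(19+m)/2)/2^19.
Total paths: 2^19 = 524288
Distribution: P(S=-19)=1/524288, P(S=-17)=19/524288, P(S=-15)=171/524288, P(S=-13)=969/524288, P(S=-11)=3876/524288, P(S=-9)=11628/524288, P(S=-7)=27132/524288, P(S=-5)=50388/524288, P(S=-3)=75582/524288, P(S=-1)=92378/524288, P(S=1)=92378/524288, P(S=3)=75582/524288, P(S=5)=50388/524288, P(S=7)=27132/524288, P(S=9)=11628/524288, P(S=11)=3876/524288, P(S=13)=969/524288, P(S=15)=171/524288, P(S=17)=19/524288, P(S=19)=1/524288
E[|S_19|] = Σ_m |m|·P(S_19=m) = 1847560/524288 = 230945/65536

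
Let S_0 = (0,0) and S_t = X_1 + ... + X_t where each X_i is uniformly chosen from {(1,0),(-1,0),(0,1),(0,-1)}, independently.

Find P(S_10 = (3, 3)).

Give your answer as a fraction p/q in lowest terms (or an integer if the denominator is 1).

Let h be the number of horizontal steps (so 10-h are vertical). To end at (3,3) need (h+3)/2 right-steps and ((10-h)+3)/2 up-steps.
Sum over h with 3 ≤ h ≤ 7, h ≡ 1 (mod 2), 10-h ≡ 1 (mod 2):
h=3: C(10,3)·C(3,3)·C(7,5) = 120·1·21 = 2520
h=5: C(10,5)·C(5,4)·C(5,4) = 252·5·5 = 6300
h=7: C(10,7)·C(7,5)·C(3,3) = 120·21·1 = 2520
Total favorable: 11340
Total paths: 4^10 = 1048576
P = 11340/1048576 = 2835/262144

Answer: 2835/262144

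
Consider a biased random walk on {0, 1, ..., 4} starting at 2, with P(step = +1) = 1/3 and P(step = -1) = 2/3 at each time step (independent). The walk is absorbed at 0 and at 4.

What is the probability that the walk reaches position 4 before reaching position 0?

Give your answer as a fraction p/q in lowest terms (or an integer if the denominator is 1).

Answer: 1/5

Derivation:
Biased walk: p = 1/3, q = 2/3, r = q/p = 2
Gambler's ruin: P(hit 4 before 0 | start at 2) = (1 - r^a)/(1 - r^N)
r^2 = 4; r^4 = 16
P = (1 - 4) / (1 - 16) = -3 / -15 = 1/5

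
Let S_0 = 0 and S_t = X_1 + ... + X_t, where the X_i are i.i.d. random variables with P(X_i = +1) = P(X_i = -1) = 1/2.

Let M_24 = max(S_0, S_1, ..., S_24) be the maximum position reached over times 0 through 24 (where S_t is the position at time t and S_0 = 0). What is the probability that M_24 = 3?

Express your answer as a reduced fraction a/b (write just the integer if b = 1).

Answer: 245157/2097152

Derivation:
Let M_24 = max(S_0,...,S_24). Use the reflection principle: for j ≥ 1, #{paths with M_24 ≥ j} = #{S_24 ≥ j} + #{S_24 ≥ j+1}.
By reflection, #{M_24 ≥ 3} = #{S_24 ≥ 3} + #{S_24 ≥ 4} = 4540386 + 4540386 = 9080772.
#{M_24 ≥ 4} = #{S_24 ≥ 4} + #{S_24 ≥ 5} = 4540386 + 2579130 = 7119516.
#{M_24 = 3} = 9080772 - 7119516 = 1961256.
P(M_24 = 3) = 1961256/16777216 = 245157/2097152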